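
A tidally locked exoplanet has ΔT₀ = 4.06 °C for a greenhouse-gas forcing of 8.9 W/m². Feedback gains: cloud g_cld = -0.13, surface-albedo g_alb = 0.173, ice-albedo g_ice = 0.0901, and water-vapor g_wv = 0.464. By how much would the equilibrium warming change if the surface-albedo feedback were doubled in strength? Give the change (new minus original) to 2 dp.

Original: g = 0.5971, ΔT = 4.06/(1−0.5971) = 10.0769 °C.
With doubled surface-albedo: g' = 0.7701, ΔT' = 4.06/(1−0.7701) = 17.6599 °C.
Change = 17.6599 − 10.0769 = 7.58 °C.

7.58 °C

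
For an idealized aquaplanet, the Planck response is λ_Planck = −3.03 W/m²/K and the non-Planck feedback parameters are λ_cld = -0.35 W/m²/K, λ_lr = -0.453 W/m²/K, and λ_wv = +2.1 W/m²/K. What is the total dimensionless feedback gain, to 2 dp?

0.43

Convert to gains: g_cld = -0.35/3.03 = -0.1155; g_lr = -0.453/3.03 = -0.1495; g_wv = 2.1/3.03 = 0.6931.
Total gain g = 0.4281.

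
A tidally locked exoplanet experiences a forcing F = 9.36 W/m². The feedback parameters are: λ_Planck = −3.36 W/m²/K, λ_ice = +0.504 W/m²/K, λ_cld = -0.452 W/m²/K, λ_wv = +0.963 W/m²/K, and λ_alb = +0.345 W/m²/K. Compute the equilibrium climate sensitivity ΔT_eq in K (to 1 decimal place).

Net feedback parameter λ = (−3.36) + (+0.504) + (-0.452) + (+0.963) + (+0.345) = -2 W/m²/K.
ΔT = −F/λ = −9.36/(-2) = 4.7 K.

4.7 K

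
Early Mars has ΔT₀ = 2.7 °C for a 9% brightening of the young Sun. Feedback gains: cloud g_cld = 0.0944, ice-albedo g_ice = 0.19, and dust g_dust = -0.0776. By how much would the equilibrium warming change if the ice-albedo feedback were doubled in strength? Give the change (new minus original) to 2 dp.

Original: g = 0.2068, ΔT = 2.7/(1−0.2068) = 3.4039 °C.
With doubled ice-albedo: g' = 0.3968, ΔT' = 2.7/(1−0.3968) = 4.4761 °C.
Change = 4.4761 − 3.4039 = 1.07 °C.

1.07 °C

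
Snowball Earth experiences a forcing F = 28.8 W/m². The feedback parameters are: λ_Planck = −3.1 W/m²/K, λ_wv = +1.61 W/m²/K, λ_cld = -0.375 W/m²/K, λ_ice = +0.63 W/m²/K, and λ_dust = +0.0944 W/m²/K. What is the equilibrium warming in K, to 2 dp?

25.25 K

Net feedback parameter λ = (−3.1) + (+1.61) + (-0.375) + (+0.63) + (+0.0944) = -1.1406 W/m²/K.
ΔT = −F/λ = −28.8/(-1.1406) = 25.25 K.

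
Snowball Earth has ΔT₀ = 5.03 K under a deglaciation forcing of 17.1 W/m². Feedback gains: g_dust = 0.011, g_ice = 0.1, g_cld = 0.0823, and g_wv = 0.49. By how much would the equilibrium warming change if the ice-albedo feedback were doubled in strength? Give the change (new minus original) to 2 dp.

7.33 K

Original: g = 0.6833, ΔT = 5.03/(1−0.6833) = 15.8825 K.
With doubled ice-albedo: g' = 0.7833, ΔT' = 5.03/(1−0.7833) = 23.2118 K.
Change = 23.2118 − 15.8825 = 7.33 K.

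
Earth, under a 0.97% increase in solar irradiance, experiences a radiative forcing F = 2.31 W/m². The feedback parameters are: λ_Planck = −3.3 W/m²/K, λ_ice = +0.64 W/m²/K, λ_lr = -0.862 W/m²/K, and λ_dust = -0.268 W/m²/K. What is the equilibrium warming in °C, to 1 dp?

0.6 °C

Net feedback parameter λ = (−3.3) + (+0.64) + (-0.862) + (-0.268) = -3.79 W/m²/K.
ΔT = −F/λ = −2.31/(-3.79) = 0.6 °C.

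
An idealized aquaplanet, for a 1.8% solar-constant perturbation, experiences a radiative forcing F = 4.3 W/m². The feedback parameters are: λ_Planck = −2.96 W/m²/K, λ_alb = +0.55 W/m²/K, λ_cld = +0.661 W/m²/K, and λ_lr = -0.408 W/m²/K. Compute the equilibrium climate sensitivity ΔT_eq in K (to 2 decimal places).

1.99 K

Net feedback parameter λ = (−2.96) + (+0.55) + (+0.661) + (-0.408) = -2.157 W/m²/K.
ΔT = −F/λ = −4.3/(-2.157) = 1.99 K.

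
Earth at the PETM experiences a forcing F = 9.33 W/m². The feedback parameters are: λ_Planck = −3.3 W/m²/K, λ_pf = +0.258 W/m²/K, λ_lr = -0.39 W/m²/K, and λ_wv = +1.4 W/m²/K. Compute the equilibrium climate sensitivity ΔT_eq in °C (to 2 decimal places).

Net feedback parameter λ = (−3.3) + (+0.258) + (-0.39) + (+1.4) = -2.032 W/m²/K.
ΔT = −F/λ = −9.33/(-2.032) = 4.59 °C.

4.59 °C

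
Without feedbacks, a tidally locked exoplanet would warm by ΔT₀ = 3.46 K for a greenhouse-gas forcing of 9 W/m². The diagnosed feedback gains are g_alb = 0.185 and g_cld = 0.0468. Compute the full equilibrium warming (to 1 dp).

Total gain g = 0.185 + 0.0468 = 0.2318.
Amplification A = 1/(1 − 0.2318) = 1.302.
ΔT = 3.46 × 1.302 = 4.5 K.

4.5 K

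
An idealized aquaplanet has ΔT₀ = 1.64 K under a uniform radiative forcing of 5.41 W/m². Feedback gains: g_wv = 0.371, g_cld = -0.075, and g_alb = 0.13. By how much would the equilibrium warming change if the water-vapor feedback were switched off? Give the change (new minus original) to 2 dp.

-1.12 K

Original: g = 0.426, ΔT = 1.64/(1−0.426) = 2.8571 K.
Without water-vapor: g' = 0.055, ΔT' = 1.64/(1−0.055) = 1.7354 K.
Change = 1.7354 − 2.8571 = -1.12 K.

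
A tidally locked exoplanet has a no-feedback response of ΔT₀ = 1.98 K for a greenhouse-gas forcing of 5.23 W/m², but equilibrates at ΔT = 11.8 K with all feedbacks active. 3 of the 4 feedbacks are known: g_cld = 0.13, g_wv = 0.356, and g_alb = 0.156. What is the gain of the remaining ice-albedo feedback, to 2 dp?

Amplification A = ΔT/ΔT₀ = 11.8/1.98 = 5.96.
Total gain g = 1 − 1/A = 1 − 1/5.96 = 0.8322.
Known gains sum to 0.13 + 0.356 + 0.156 = 0.642.
g_ice = 0.8322 − 0.642 = 0.19.

0.19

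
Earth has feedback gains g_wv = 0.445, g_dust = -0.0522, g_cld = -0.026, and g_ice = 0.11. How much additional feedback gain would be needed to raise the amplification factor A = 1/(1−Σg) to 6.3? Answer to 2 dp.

0.36

Current total gain = 0.4768.
Target gain for A = 6.3: g* = 1 − 1/6.3 = 0.8413.
Additional gain needed = 0.8413 − 0.4768 = 0.36.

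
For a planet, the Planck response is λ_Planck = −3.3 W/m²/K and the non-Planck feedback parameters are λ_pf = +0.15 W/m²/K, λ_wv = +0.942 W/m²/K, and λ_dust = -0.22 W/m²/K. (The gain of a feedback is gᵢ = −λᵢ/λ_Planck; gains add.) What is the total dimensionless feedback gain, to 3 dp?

Convert to gains: g_pf = 0.15/3.3 = 0.04545; g_wv = 0.942/3.3 = 0.2855; g_dust = -0.22/3.3 = -0.06667.
Total gain g = 0.26428.

0.264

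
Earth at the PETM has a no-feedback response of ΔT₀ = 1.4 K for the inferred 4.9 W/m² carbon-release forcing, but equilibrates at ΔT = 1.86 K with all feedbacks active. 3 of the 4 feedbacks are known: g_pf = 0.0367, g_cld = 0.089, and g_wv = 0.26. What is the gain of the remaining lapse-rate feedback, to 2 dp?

Amplification A = ΔT/ΔT₀ = 1.86/1.4 = 1.329.
Total gain g = 1 − 1/A = 1 − 1/1.329 = 0.2476.
Known gains sum to 0.0367 + 0.089 + 0.26 = 0.3857.
g_lr = 0.2476 − 0.3857 = -0.14.

-0.14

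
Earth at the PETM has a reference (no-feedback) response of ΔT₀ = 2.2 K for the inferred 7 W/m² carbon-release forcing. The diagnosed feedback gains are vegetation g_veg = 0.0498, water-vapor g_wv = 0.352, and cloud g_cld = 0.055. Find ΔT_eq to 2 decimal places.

4.05 K

Total gain g = 0.0498 + 0.352 + 0.055 = 0.4568.
Amplification A = 1/(1 − 0.4568) = 1.841.
ΔT = 2.2 × 1.841 = 4.05 K.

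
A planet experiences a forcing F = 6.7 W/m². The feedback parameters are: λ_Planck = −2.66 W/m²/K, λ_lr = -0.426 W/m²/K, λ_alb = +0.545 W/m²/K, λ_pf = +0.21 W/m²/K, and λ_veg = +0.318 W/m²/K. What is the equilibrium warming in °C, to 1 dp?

3.3 °C

Net feedback parameter λ = (−2.66) + (-0.426) + (+0.545) + (+0.21) + (+0.318) = -2.013 W/m²/K.
ΔT = −F/λ = −6.7/(-2.013) = 3.3 °C.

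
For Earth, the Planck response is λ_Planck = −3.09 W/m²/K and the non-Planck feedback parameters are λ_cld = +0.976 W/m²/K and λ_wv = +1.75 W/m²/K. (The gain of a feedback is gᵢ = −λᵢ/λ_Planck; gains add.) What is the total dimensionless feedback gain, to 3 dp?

Convert to gains: g_cld = 0.976/3.09 = 0.3159; g_wv = 1.75/3.09 = 0.5663.
Total gain g = 0.8822.

0.882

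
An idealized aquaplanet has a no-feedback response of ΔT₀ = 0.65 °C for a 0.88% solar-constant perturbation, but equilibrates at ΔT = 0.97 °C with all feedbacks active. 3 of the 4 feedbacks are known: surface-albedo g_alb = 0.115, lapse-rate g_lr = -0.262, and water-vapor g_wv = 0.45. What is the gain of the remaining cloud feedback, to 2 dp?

Amplification A = ΔT/ΔT₀ = 0.97/0.65 = 1.492.
Total gain g = 1 − 1/A = 1 − 1/1.492 = 0.3298.
Known gains sum to 0.115 − 0.262 + 0.45 = 0.303.
g_cld = 0.3298 − 0.303 = 0.03.

0.03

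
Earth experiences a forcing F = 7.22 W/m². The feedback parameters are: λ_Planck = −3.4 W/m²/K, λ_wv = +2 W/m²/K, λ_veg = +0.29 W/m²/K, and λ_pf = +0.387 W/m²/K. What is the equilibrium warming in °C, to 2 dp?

9.99 °C

Net feedback parameter λ = (−3.4) + (+2) + (+0.29) + (+0.387) = -0.723 W/m²/K.
ΔT = −F/λ = −7.22/(-0.723) = 9.99 °C.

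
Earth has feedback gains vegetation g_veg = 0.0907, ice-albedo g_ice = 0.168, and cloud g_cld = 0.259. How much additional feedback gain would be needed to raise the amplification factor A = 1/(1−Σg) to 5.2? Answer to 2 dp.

Current total gain = 0.5177.
Target gain for A = 5.2: g* = 1 − 1/5.2 = 0.8077.
Additional gain needed = 0.8077 − 0.5177 = 0.29.

0.29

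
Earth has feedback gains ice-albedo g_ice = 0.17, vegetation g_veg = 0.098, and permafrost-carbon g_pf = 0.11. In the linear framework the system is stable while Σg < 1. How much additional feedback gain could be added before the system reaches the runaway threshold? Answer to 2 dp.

0.62

Current total gain = 0.17 + 0.098 + 0.11 = 0.378.
Margin to runaway = 1 − 0.378 = 0.62.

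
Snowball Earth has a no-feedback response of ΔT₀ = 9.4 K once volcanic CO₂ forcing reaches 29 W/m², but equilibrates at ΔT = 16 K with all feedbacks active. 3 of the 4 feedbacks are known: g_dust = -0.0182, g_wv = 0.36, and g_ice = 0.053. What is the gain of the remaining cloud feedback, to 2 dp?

Amplification A = ΔT/ΔT₀ = 16/9.4 = 1.702.
Total gain g = 1 − 1/A = 1 − 1/1.702 = 0.4125.
Known gains sum to -0.0182 + 0.36 + 0.053 = 0.3948.
g_cld = 0.4125 − 0.3948 = 0.02.

0.02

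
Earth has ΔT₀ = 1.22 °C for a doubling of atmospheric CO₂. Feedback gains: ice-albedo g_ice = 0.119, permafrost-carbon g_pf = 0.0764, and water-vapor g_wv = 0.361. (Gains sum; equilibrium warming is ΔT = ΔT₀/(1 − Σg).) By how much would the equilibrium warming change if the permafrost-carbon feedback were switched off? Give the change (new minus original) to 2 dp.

Original: g = 0.5564, ΔT = 1.22/(1−0.5564) = 2.7502 °C.
Without permafrost-carbon: g' = 0.48, ΔT' = 1.22/(1−0.48) = 2.3462 °C.
Change = 2.3462 − 2.7502 = -0.40 °C.

-0.40 °C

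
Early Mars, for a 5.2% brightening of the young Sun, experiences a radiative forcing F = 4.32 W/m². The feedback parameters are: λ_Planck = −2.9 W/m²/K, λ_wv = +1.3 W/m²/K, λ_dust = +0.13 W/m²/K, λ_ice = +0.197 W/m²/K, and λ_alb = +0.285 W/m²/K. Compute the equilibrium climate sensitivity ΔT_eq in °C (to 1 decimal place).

4.4 °C

Net feedback parameter λ = (−2.9) + (+1.3) + (+0.13) + (+0.197) + (+0.285) = -0.988 W/m²/K.
ΔT = −F/λ = −4.32/(-0.988) = 4.4 °C.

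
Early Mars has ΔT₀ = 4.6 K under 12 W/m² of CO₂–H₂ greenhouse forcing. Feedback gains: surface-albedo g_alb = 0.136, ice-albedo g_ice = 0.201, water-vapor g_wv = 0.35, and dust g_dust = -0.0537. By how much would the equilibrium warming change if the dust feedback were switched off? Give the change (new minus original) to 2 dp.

Original: g = 0.6333, ΔT = 4.6/(1−0.6333) = 12.5443 K.
Without dust: g' = 0.687, ΔT' = 4.6/(1−0.687) = 14.6965 K.
Change = 14.6965 − 12.5443 = 2.15 K.

2.15 K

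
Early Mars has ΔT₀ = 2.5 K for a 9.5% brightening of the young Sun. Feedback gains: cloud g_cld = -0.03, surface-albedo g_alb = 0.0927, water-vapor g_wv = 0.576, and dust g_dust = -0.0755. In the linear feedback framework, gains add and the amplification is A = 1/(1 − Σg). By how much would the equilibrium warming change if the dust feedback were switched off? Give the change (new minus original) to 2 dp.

1.20 K

Original: g = 0.5632, ΔT = 2.5/(1−0.5632) = 5.7234 K.
Without dust: g' = 0.6387, ΔT' = 2.5/(1−0.6387) = 6.9195 K.
Change = 6.9195 − 5.7234 = 1.20 K.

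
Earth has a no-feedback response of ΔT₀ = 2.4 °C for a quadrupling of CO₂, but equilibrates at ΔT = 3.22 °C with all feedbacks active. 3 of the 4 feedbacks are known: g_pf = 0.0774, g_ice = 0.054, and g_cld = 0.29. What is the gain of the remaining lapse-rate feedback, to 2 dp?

-0.17

Amplification A = ΔT/ΔT₀ = 3.22/2.4 = 1.342.
Total gain g = 1 − 1/A = 1 − 1/1.342 = 0.2548.
Known gains sum to 0.0774 + 0.054 + 0.29 = 0.4214.
g_lr = 0.2548 − 0.4214 = -0.17.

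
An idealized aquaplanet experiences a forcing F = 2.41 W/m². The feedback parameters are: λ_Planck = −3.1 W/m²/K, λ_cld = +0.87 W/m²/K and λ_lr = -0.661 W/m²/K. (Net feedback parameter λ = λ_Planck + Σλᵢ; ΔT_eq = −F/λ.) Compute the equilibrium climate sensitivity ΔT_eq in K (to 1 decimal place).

0.8 K

Net feedback parameter λ = (−3.1) + (+0.87) + (-0.661) = -2.891 W/m²/K.
ΔT = −F/λ = −2.41/(-2.891) = 0.8 K.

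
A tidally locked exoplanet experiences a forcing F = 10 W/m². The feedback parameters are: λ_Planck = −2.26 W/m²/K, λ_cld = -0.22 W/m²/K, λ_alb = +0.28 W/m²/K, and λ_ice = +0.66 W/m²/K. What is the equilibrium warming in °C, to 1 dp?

6.5 °C

Net feedback parameter λ = (−2.26) + (-0.22) + (+0.28) + (+0.66) = -1.54 W/m²/K.
ΔT = −F/λ = −10/(-1.54) = 6.5 °C.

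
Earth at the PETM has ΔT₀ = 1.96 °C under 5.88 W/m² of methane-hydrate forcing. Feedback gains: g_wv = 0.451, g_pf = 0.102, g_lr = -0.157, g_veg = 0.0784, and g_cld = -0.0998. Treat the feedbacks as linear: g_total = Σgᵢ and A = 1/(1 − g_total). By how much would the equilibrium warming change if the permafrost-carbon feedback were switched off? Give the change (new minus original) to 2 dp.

-0.44 °C

Original: g = 0.3746, ΔT = 1.96/(1−0.3746) = 3.1340 °C.
Without permafrost-carbon: g' = 0.2726, ΔT' = 1.96/(1−0.2726) = 2.6945 °C.
Change = 2.6945 − 3.1340 = -0.44 °C.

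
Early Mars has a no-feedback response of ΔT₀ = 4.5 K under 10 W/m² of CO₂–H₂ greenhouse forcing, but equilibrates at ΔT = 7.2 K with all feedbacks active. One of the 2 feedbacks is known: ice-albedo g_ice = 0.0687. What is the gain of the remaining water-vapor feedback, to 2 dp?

Amplification A = ΔT/ΔT₀ = 7.2/4.5 = 1.6.
Total gain g = 1 − 1/A = 1 − 1/1.6 = 0.375.
The known gain is 0.0687.
g_wv = 0.375 − 0.0687 = 0.31.

0.31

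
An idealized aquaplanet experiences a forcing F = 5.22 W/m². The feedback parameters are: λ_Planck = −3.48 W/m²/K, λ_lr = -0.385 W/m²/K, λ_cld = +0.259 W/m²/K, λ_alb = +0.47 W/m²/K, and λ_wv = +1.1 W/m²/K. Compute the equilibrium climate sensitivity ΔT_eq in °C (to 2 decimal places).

2.56 °C

Net feedback parameter λ = (−3.48) + (-0.385) + (+0.259) + (+0.47) + (+1.1) = -2.036 W/m²/K.
ΔT = −F/λ = −5.22/(-2.036) = 2.56 °C.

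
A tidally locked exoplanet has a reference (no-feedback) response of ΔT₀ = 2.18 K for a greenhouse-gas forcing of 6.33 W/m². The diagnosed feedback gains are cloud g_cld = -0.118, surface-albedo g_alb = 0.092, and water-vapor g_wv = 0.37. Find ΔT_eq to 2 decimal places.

Total gain g = -0.118 + 0.092 + 0.37 = 0.344.
Amplification A = 1/(1 − 0.344) = 1.524.
ΔT = 2.18 × 1.524 = 3.32 K.

3.32 K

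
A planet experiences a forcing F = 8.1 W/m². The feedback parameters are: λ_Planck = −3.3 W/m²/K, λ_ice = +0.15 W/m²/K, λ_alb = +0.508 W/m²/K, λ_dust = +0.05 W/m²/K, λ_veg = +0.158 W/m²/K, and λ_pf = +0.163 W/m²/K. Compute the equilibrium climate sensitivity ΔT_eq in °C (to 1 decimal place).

3.6 °C

Net feedback parameter λ = (−3.3) + (+0.15) + (+0.508) + (+0.05) + (+0.158) + (+0.163) = -2.271 W/m²/K.
ΔT = −F/λ = −8.1/(-2.271) = 3.6 °C.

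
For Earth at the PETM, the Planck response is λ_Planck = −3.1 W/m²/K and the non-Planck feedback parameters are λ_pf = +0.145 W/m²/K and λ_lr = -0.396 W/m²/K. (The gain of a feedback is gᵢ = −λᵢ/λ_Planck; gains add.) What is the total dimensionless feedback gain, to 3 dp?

-0.081

Convert to gains: g_pf = 0.145/3.1 = 0.04677; g_lr = -0.396/3.1 = -0.1277.
Total gain g = -0.08093.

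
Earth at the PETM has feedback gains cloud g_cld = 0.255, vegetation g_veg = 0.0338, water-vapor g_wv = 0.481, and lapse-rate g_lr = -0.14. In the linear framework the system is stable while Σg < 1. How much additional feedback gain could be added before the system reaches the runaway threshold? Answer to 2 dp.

0.37

Current total gain = 0.255 + 0.0338 + 0.481 − 0.14 = 0.6298.
Margin to runaway = 1 − 0.6298 = 0.37.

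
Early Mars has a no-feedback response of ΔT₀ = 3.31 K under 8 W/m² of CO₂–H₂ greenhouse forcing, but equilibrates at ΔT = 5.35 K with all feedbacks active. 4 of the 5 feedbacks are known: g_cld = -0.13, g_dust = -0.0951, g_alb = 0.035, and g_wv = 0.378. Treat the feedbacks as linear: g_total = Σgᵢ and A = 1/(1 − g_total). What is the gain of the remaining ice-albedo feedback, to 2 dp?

Amplification A = ΔT/ΔT₀ = 5.35/3.31 = 1.616.
Total gain g = 1 − 1/A = 1 − 1/1.616 = 0.3812.
Known gains sum to -0.13 − 0.0951 + 0.035 + 0.378 = 0.1879.
g_ice = 0.3812 − 0.1879 = 0.19.

0.19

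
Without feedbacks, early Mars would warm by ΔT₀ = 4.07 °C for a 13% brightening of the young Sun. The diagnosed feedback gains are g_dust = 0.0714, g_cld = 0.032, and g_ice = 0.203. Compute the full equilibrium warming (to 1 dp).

5.9 °C

Total gain g = 0.0714 + 0.032 + 0.203 = 0.3064.
Amplification A = 1/(1 − 0.3064) = 1.442.
ΔT = 4.07 × 1.442 = 5.9 °C.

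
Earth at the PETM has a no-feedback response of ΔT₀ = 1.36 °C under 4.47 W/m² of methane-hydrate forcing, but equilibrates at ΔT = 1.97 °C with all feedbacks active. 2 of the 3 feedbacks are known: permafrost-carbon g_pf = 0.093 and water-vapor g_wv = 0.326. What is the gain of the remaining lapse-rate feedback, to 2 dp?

-0.11

Amplification A = ΔT/ΔT₀ = 1.97/1.36 = 1.449.
Total gain g = 1 − 1/A = 1 − 1/1.449 = 0.3099.
Known gains sum to 0.093 + 0.326 = 0.419.
g_lr = 0.3099 − 0.419 = -0.11.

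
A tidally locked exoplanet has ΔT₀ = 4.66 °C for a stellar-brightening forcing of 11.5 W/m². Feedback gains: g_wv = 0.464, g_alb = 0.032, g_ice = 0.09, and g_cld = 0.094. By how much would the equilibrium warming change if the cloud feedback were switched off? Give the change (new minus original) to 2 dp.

-3.31 °C

Original: g = 0.68, ΔT = 4.66/(1−0.68) = 14.5625 °C.
Without cloud: g' = 0.586, ΔT' = 4.66/(1−0.586) = 11.2560 °C.
Change = 11.2560 − 14.5625 = -3.31 °C.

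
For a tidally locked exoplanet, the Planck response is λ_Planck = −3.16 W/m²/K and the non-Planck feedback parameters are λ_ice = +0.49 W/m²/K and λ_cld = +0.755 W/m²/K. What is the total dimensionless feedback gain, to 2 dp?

Convert to gains: g_ice = 0.49/3.16 = 0.1551; g_cld = 0.755/3.16 = 0.2389.
Total gain g = 0.394.

0.39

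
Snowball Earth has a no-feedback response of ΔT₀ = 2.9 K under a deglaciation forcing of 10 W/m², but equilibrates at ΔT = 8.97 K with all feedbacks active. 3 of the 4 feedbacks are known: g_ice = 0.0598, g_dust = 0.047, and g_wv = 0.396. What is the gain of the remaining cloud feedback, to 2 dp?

0.17

Amplification A = ΔT/ΔT₀ = 8.97/2.9 = 3.093.
Total gain g = 1 − 1/A = 1 − 1/3.093 = 0.6767.
Known gains sum to 0.0598 + 0.047 + 0.396 = 0.5028.
g_cld = 0.6767 − 0.5028 = 0.17.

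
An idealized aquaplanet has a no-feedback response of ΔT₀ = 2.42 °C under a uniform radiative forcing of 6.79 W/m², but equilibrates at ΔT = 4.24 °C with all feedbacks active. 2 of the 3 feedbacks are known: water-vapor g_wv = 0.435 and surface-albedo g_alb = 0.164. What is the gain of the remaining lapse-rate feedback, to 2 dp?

-0.17

Amplification A = ΔT/ΔT₀ = 4.24/2.42 = 1.752.
Total gain g = 1 − 1/A = 1 − 1/1.752 = 0.4292.
Known gains sum to 0.435 + 0.164 = 0.599.
g_lr = 0.4292 − 0.599 = -0.17.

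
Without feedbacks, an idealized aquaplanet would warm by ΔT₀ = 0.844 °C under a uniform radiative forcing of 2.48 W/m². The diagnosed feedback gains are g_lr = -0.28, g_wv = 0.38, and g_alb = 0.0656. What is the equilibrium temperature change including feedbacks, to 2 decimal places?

Total gain g = -0.28 + 0.38 + 0.0656 = 0.1656.
Amplification A = 1/(1 − 0.1656) = 1.198.
ΔT = 0.844 × 1.198 = 1.01 °C.

1.01 °C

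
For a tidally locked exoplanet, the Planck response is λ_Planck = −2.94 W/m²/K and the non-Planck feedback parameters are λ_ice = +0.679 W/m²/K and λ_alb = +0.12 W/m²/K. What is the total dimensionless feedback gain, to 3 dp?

Convert to gains: g_ice = 0.679/2.94 = 0.231; g_alb = 0.12/2.94 = 0.04082.
Total gain g = 0.27182.

0.272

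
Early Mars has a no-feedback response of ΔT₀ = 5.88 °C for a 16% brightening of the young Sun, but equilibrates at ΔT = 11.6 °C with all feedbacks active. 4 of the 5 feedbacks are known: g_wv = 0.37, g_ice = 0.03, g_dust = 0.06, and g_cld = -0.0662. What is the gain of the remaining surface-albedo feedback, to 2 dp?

Amplification A = ΔT/ΔT₀ = 11.6/5.88 = 1.973.
Total gain g = 1 − 1/A = 1 − 1/1.973 = 0.4932.
Known gains sum to 0.37 + 0.03 + 0.06 − 0.0662 = 0.3938.
g_alb = 0.4932 − 0.3938 = 0.10.

0.10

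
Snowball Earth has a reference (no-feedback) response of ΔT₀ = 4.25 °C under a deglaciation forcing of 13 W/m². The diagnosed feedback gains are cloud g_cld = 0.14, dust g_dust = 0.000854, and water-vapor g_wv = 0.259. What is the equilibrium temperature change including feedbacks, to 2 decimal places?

7.08 °C

Total gain g = 0.14 + 0.000854 + 0.259 = 0.399854.
Amplification A = 1/(1 − 0.399854) = 1.666.
ΔT = 4.25 × 1.666 = 7.08 °C.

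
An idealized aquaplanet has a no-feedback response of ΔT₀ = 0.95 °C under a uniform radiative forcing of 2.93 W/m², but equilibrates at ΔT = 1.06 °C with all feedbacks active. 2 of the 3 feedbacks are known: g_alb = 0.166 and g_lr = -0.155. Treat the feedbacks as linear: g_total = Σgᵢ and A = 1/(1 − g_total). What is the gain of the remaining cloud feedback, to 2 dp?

Amplification A = ΔT/ΔT₀ = 1.06/0.95 = 1.116.
Total gain g = 1 − 1/A = 1 − 1/1.116 = 0.1039.
Known gains sum to 0.166 − 0.155 = 0.011.
g_cld = 0.1039 − 0.011 = 0.09.

0.09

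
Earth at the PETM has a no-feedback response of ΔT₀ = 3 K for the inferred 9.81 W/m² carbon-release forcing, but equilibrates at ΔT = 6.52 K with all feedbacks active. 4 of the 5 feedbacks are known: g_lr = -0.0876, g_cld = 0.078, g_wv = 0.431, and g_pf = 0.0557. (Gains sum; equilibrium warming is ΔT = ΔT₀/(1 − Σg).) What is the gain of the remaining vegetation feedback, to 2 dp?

Amplification A = ΔT/ΔT₀ = 6.52/3 = 2.173.
Total gain g = 1 − 1/A = 1 − 1/2.173 = 0.5398.
Known gains sum to -0.0876 + 0.078 + 0.431 + 0.0557 = 0.4771.
g_veg = 0.5398 − 0.4771 = 0.06.

0.06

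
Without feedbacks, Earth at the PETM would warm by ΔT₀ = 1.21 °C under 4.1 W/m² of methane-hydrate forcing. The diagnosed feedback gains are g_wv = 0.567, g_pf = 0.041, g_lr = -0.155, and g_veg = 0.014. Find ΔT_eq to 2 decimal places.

2.27 °C

Total gain g = 0.567 + 0.041 − 0.155 + 0.014 = 0.467.
Amplification A = 1/(1 − 0.467) = 1.876.
ΔT = 1.21 × 1.876 = 2.27 °C.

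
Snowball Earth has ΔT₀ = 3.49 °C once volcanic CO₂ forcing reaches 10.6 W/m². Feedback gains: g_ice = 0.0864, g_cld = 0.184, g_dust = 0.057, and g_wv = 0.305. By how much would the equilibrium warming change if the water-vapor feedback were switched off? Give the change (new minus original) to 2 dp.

Original: g = 0.6324, ΔT = 3.49/(1−0.6324) = 9.4940 °C.
Without water-vapor: g' = 0.3274, ΔT' = 3.49/(1−0.3274) = 5.1888 °C.
Change = 5.1888 − 9.4940 = -4.31 °C.

-4.31 °C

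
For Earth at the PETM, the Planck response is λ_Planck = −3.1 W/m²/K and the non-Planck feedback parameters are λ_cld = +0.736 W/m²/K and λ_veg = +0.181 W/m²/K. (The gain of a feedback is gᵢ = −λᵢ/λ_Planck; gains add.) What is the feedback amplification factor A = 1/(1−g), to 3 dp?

1.420

Convert to gains: g_cld = 0.736/3.1 = 0.2374; g_veg = 0.181/3.1 = 0.05839.
Total gain g = 0.29579.
A = 1/(1 − 0.29579) = 1.420.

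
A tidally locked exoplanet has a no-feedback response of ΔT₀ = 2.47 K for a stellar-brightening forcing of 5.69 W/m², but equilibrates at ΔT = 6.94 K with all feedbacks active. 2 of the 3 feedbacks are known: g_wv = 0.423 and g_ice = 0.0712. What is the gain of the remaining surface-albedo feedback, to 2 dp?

0.15

Amplification A = ΔT/ΔT₀ = 6.94/2.47 = 2.81.
Total gain g = 1 − 1/A = 1 − 1/2.81 = 0.6441.
Known gains sum to 0.423 + 0.0712 = 0.4942.
g_alb = 0.6441 − 0.4942 = 0.15.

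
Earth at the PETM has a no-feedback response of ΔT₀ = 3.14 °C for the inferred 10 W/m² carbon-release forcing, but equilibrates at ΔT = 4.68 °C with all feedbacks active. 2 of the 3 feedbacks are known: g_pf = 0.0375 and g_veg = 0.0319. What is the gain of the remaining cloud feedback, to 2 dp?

0.26

Amplification A = ΔT/ΔT₀ = 4.68/3.14 = 1.49.
Total gain g = 1 − 1/A = 1 − 1/1.49 = 0.3289.
Known gains sum to 0.0375 + 0.0319 = 0.0694.
g_cld = 0.3289 − 0.0694 = 0.26.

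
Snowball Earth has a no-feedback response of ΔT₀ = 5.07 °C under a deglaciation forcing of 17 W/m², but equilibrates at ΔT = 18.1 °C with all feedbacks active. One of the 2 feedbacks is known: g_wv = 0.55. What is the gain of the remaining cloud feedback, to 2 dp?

0.17

Amplification A = ΔT/ΔT₀ = 18.1/5.07 = 3.57.
Total gain g = 1 − 1/A = 1 − 1/3.57 = 0.7199.
The known gain is 0.55.
g_cld = 0.7199 − 0.55 = 0.17.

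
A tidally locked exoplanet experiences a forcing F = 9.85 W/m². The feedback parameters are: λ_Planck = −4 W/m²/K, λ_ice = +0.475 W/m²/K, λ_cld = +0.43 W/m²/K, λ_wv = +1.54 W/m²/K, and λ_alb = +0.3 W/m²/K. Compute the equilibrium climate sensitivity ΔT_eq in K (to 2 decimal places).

7.85 K

Net feedback parameter λ = (−4) + (+0.475) + (+0.43) + (+1.54) + (+0.3) = -1.255 W/m²/K.
ΔT = −F/λ = −9.85/(-1.255) = 7.85 K.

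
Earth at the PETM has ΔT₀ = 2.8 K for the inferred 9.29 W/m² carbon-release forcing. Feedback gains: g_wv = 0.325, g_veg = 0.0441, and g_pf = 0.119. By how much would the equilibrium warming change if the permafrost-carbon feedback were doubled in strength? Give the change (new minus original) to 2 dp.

1.66 K

Original: g = 0.4881, ΔT = 2.8/(1−0.4881) = 5.4698 K.
With doubled permafrost-carbon: g' = 0.6071, ΔT' = 2.8/(1−0.6071) = 7.1265 K.
Change = 7.1265 − 5.4698 = 1.66 K.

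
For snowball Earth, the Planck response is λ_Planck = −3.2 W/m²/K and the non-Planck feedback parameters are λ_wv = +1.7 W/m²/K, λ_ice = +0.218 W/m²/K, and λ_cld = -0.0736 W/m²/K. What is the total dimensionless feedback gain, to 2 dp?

0.58

Convert to gains: g_wv = 1.7/3.2 = 0.5312; g_ice = 0.218/3.2 = 0.06812; g_cld = -0.0736/3.2 = -0.023.
Total gain g = 0.57632.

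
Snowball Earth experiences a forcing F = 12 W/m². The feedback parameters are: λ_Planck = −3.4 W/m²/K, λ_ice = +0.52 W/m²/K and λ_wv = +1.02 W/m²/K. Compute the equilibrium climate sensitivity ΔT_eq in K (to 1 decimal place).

6.5 K

Net feedback parameter λ = (−3.4) + (+0.52) + (+1.02) = -1.86 W/m²/K.
ΔT = −F/λ = −12/(-1.86) = 6.5 K.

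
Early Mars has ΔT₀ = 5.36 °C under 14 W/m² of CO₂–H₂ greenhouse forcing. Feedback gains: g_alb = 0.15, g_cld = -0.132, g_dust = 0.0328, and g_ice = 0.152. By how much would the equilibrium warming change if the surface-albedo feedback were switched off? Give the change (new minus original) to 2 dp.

Original: g = 0.2028, ΔT = 5.36/(1−0.2028) = 6.7235 °C.
Without surface-albedo: g' = 0.0528, ΔT' = 5.36/(1−0.0528) = 5.6588 °C.
Change = 5.6588 − 6.7235 = -1.06 °C.

-1.06 °C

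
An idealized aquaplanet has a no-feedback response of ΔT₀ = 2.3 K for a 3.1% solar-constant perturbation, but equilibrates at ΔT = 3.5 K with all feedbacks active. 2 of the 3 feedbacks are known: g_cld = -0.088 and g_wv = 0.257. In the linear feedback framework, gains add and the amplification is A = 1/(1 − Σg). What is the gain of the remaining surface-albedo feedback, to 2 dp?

Amplification A = ΔT/ΔT₀ = 3.5/2.3 = 1.522.
Total gain g = 1 − 1/A = 1 − 1/1.522 = 0.343.
Known gains sum to -0.088 + 0.257 = 0.169.
g_alb = 0.343 − 0.169 = 0.17.

0.17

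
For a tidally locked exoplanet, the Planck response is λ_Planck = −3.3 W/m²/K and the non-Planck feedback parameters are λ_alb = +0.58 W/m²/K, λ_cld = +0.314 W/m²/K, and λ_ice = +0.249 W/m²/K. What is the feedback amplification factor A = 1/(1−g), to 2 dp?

Convert to gains: g_alb = 0.58/3.3 = 0.1758; g_cld = 0.314/3.3 = 0.09515; g_ice = 0.249/3.3 = 0.07545.
Total gain g = 0.3464.
A = 1/(1 − 0.3464) = 1.53.

1.53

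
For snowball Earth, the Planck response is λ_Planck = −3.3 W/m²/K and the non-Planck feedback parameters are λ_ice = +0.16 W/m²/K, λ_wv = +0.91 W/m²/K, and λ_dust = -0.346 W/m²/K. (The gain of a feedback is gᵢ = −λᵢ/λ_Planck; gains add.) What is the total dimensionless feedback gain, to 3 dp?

0.219

Convert to gains: g_ice = 0.16/3.3 = 0.04848; g_wv = 0.91/3.3 = 0.2758; g_dust = -0.346/3.3 = -0.1048.
Total gain g = 0.21948.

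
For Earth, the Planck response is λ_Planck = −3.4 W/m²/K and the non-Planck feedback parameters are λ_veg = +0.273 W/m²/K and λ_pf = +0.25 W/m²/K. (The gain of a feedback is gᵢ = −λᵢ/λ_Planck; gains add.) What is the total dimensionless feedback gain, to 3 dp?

Convert to gains: g_veg = 0.273/3.4 = 0.08029; g_pf = 0.25/3.4 = 0.07353.
Total gain g = 0.15382.

0.154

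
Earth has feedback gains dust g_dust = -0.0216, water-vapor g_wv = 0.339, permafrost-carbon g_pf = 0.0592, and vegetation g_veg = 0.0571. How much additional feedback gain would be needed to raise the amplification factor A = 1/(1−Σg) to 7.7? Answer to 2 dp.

0.44

Current total gain = 0.4337.
Target gain for A = 7.7: g* = 1 − 1/7.7 = 0.8701.
Additional gain needed = 0.8701 − 0.4337 = 0.44.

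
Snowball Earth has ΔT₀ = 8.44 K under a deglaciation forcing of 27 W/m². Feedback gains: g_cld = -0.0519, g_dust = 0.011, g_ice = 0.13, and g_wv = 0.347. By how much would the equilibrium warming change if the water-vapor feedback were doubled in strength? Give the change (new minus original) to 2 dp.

23.94 K

Original: g = 0.4361, ΔT = 8.44/(1−0.4361) = 14.9672 K.
With doubled water-vapor: g' = 0.7831, ΔT' = 8.44/(1−0.7831) = 38.9119 K.
Change = 38.9119 − 14.9672 = 23.94 K.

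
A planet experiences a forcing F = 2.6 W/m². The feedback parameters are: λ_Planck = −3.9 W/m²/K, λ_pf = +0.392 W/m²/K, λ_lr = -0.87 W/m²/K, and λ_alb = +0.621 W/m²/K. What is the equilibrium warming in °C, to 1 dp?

0.7 °C

Net feedback parameter λ = (−3.9) + (+0.392) + (-0.87) + (+0.621) = -3.757 W/m²/K.
ΔT = −F/λ = −2.6/(-3.757) = 0.7 °C.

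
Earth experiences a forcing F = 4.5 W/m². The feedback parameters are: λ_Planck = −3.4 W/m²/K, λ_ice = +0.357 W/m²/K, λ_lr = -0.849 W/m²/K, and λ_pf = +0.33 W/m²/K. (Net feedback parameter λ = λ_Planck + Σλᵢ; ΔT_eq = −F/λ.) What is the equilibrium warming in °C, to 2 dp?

Net feedback parameter λ = (−3.4) + (+0.357) + (-0.849) + (+0.33) = -3.562 W/m²/K.
ΔT = −F/λ = −4.5/(-3.562) = 1.26 °C.

1.26 °C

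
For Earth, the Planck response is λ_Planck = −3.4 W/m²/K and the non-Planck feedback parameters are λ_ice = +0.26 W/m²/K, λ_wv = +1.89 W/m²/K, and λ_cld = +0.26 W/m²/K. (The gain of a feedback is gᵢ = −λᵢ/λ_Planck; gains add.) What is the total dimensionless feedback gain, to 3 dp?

0.709

Convert to gains: g_ice = 0.26/3.4 = 0.07647; g_wv = 1.89/3.4 = 0.5559; g_cld = 0.26/3.4 = 0.07647.
Total gain g = 0.70884.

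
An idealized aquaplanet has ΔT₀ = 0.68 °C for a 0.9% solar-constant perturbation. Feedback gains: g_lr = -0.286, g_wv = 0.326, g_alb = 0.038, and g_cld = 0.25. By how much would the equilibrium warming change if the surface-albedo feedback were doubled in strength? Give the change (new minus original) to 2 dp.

0.06 °C

Original: g = 0.328, ΔT = 0.68/(1−0.328) = 1.0119 °C.
With doubled surface-albedo: g' = 0.366, ΔT' = 0.68/(1−0.366) = 1.0726 °C.
Change = 1.0726 − 1.0119 = 0.06 °C.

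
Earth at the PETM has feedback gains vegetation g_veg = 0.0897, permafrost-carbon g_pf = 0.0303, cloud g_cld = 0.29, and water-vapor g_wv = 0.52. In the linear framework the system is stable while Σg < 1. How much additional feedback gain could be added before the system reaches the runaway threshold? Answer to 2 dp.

0.07

Current total gain = 0.0897 + 0.0303 + 0.29 + 0.52 = 0.93.
Margin to runaway = 1 − 0.93 = 0.07.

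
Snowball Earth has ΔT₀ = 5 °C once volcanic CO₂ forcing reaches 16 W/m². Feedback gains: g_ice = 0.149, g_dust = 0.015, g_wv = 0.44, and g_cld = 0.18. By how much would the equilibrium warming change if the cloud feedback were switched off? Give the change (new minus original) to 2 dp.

-10.52 °C

Original: g = 0.784, ΔT = 5/(1−0.784) = 23.1481 °C.
Without cloud: g' = 0.604, ΔT' = 5/(1−0.604) = 12.6263 °C.
Change = 12.6263 − 23.1481 = -10.52 °C.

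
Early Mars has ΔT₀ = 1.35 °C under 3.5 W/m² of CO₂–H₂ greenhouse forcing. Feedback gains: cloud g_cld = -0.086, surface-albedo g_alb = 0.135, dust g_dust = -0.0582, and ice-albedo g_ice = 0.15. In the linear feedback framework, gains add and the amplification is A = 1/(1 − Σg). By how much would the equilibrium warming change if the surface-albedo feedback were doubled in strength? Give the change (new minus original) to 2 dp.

0.29 °C

Original: g = 0.1408, ΔT = 1.35/(1−0.1408) = 1.5712 °C.
With doubled surface-albedo: g' = 0.2758, ΔT' = 1.35/(1−0.2758) = 1.8641 °C.
Change = 1.8641 − 1.5712 = 0.29 °C.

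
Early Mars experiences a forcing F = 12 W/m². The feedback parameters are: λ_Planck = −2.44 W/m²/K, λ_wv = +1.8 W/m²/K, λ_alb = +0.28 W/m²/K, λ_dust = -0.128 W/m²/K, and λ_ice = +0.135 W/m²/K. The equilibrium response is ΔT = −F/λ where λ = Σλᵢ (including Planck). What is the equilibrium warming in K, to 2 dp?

33.99 K

Net feedback parameter λ = (−2.44) + (+1.8) + (+0.28) + (-0.128) + (+0.135) = -0.353 W/m²/K.
ΔT = −F/λ = −12/(-0.353) = 33.99 K.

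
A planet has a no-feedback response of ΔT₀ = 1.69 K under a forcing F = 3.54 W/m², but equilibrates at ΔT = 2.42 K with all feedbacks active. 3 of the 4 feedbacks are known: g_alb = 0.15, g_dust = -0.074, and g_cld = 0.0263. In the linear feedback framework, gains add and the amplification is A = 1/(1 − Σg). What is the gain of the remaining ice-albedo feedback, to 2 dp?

0.20

Amplification A = ΔT/ΔT₀ = 2.42/1.69 = 1.432.
Total gain g = 1 − 1/A = 1 − 1/1.432 = 0.3017.
Known gains sum to 0.15 − 0.074 + 0.0263 = 0.1023.
g_ice = 0.3017 − 0.1023 = 0.20.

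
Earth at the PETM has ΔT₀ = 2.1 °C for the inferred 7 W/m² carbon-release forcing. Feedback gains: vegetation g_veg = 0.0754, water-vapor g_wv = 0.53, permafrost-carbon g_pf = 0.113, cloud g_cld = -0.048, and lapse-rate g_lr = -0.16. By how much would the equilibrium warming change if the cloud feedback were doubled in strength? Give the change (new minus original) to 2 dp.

-0.38 °C

Original: g = 0.5104, ΔT = 2.1/(1−0.5104) = 4.2892 °C.
With doubled cloud: g' = 0.4624, ΔT' = 2.1/(1−0.4624) = 3.9062 °C.
Change = 3.9062 − 4.2892 = -0.38 °C.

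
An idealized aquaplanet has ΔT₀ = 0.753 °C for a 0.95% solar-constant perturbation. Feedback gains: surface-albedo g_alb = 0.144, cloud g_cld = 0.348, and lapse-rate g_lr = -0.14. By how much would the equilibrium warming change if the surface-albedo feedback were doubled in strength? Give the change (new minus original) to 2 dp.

Original: g = 0.352, ΔT = 0.753/(1−0.352) = 1.1620 °C.
With doubled surface-albedo: g' = 0.496, ΔT' = 0.753/(1−0.496) = 1.4940 °C.
Change = 1.4940 − 1.1620 = 0.33 °C.

0.33 °C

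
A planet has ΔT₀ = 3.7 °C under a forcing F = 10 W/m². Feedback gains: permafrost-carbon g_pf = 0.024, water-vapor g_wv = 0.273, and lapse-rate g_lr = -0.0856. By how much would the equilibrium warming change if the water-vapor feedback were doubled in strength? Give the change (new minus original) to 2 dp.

2.48 °C

Original: g = 0.2114, ΔT = 3.7/(1−0.2114) = 4.6919 °C.
With doubled water-vapor: g' = 0.4844, ΔT' = 3.7/(1−0.4844) = 7.1761 °C.
Change = 7.1761 − 4.6919 = 2.48 °C.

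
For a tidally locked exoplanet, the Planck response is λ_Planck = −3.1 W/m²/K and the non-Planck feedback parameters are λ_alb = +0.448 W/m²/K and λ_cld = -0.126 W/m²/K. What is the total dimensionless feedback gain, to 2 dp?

0.10

Convert to gains: g_alb = 0.448/3.1 = 0.1445; g_cld = -0.126/3.1 = -0.04065.
Total gain g = 0.10385.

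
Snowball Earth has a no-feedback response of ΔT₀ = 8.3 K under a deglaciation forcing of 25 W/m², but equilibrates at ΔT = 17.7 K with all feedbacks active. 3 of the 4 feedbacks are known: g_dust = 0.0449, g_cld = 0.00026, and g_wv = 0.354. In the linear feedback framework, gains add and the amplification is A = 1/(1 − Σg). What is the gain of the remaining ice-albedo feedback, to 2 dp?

0.13

Amplification A = ΔT/ΔT₀ = 17.7/8.3 = 2.133.
Total gain g = 1 − 1/A = 1 − 1/2.133 = 0.5312.
Known gains sum to 0.0449 + 0.00026 + 0.354 = 0.39916.
g_ice = 0.5312 − 0.39916 = 0.13.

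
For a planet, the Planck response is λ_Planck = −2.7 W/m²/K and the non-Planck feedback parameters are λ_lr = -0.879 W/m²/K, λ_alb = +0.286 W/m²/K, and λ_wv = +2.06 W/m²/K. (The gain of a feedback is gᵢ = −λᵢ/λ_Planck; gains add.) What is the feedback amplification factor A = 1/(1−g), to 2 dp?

2.19

Convert to gains: g_lr = -0.879/2.7 = -0.3256; g_alb = 0.286/2.7 = 0.1059; g_wv = 2.06/2.7 = 0.763.
Total gain g = 0.5433.
A = 1/(1 − 0.5433) = 2.19.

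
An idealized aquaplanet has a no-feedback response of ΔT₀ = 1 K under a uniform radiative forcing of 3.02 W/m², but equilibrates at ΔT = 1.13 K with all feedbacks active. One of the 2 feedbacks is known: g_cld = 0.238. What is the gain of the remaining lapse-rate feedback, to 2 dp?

Amplification A = ΔT/ΔT₀ = 1.13/1 = 1.13.
Total gain g = 1 − 1/A = 1 − 1/1.13 = 0.115.
The known gain is 0.238.
g_lr = 0.115 − 0.238 = -0.12.

-0.12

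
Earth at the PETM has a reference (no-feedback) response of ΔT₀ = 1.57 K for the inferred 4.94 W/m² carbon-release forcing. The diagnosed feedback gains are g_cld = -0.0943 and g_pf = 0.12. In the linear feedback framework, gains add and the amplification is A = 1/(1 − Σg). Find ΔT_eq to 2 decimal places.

1.61 K

Total gain g = -0.0943 + 0.12 = 0.0257.
Amplification A = 1/(1 − 0.0257) = 1.026.
ΔT = 1.57 × 1.026 = 1.61 K.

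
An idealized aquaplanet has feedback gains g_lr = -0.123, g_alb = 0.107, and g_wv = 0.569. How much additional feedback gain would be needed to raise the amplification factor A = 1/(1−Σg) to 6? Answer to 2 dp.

Current total gain = 0.553.
Target gain for A = 6: g* = 1 − 1/6 = 0.8333.
Additional gain needed = 0.8333 − 0.553 = 0.28.

0.28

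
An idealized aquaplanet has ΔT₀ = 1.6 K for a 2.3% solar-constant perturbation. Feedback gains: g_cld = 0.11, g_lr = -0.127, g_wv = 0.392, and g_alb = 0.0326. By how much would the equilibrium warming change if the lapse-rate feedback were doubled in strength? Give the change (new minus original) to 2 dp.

Original: g = 0.4076, ΔT = 1.6/(1−0.4076) = 2.7009 K.
With doubled lapse-rate: g' = 0.2806, ΔT' = 1.6/(1−0.2806) = 2.2241 K.
Change = 2.2241 − 2.7009 = -0.48 K.

-0.48 K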